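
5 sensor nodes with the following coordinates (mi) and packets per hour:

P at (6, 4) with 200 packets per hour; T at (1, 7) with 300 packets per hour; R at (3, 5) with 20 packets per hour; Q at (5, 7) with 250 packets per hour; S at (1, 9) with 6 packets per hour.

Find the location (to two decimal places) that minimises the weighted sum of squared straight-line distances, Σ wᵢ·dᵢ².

The minimiser of Σwᵢ‖p−pᵢ‖² is the weighted centroid p* = (Σwᵢpᵢ)/(Σwᵢ).
Σwᵢ = 776.
Σwᵢxᵢ = 200·6 + 300·1 + 20·3 + 250·5 + 6·1 = 2816.
Σwᵢyᵢ = 200·4 + 300·7 + 20·5 + 250·7 + 6·9 = 4804.
x* = 2816/776 = 3.63, y* = 4804/776 = 6.19.

(3.63, 6.19)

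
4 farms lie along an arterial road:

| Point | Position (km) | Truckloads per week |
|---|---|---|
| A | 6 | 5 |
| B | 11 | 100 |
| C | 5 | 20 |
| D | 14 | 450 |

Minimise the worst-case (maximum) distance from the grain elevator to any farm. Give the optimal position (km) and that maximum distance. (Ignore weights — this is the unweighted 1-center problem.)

location 9.5, max distance 4.5

The 1-center on a line is the midpoint of the two extreme points: leftmost at 5, rightmost at 14.
Optimal location = (5 + 14)/2 = 9.5; maximum distance = (14 − 5)/2 = 4.5.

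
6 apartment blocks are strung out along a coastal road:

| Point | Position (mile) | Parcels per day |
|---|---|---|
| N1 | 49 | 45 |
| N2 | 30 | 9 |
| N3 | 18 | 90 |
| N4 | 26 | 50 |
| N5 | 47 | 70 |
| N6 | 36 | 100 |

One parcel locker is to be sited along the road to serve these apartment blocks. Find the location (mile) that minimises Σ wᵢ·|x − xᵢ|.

x = 36

For a sum of weighted absolute distances on a line, the optimum is the weighted median (not the mean). Total weight W = 364; half-weight = 182.
Sort by position and accumulate weight:
  mile 18 (N3, w=90) → cum 90
  mile 26 (N4, w=50) → cum 140
  mile 30 (N2, w=9) → cum 149
  mile 36 (N6, w=100) → cum 249  ≥ 182 → median here
  mile 47 (N5, w=70) → cum 319
  mile 49 (N1, w=45) → cum 364
Optimal location: mile 36.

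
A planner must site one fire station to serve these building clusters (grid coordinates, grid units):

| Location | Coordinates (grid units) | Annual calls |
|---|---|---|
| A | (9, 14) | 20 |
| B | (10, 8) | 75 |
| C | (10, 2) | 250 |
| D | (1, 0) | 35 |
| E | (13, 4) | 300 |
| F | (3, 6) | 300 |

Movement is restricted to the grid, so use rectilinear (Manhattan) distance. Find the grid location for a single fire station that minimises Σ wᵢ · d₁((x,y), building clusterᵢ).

(10, 4)

Manhattan distance separates: Σwᵢ(|x−xᵢ|+|y−yᵢ|) = Σwᵢ|x−xᵢ| + Σwᵢ|y−yᵢ|, so x and y are optimised independently as 1-D weighted medians.
Total weight W = 980; half = 490.
x-coordinate, sorted with cumulative weight:
  x=1 (D, w=35) cum 35
  x=3 (F, w=300) cum 335
  x=9 (A, w=20) cum 355
  x=10 (B, w=75) cum 430
  x=10 (C, w=250) cum 680  ← median
  x=13 (E, w=300) cum 980
⇒ x* = 10
y-coordinate, sorted with cumulative weight:
  y=0 (D, w=35) cum 35
  y=2 (C, w=250) cum 285
  y=4 (E, w=300) cum 585  ← median
  y=6 (F, w=300) cum 885
  y=8 (B, w=75) cum 960
  y=14 (A, w=20) cum 980
⇒ y* = 4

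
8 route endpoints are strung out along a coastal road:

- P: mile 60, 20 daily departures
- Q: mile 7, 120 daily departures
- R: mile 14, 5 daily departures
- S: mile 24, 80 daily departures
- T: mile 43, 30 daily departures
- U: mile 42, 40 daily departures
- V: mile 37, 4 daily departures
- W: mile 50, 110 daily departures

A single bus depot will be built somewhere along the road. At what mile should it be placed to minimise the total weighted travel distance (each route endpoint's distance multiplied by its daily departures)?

For a sum of weighted absolute distances on a line, the optimum is the weighted median (not the mean). Total weight W = 409; half-weight = 204.5.
Sort by position and accumulate weight:
  mile 7 (Q, w=120) → cum 120
  mile 14 (R, w=5) → cum 125
  mile 24 (S, w=80) → cum 205  ≥ 204.5 → median here
  mile 37 (V, w=4) → cum 209
  mile 42 (U, w=40) → cum 249
  mile 43 (T, w=30) → cum 279
  mile 50 (W, w=110) → cum 389
  mile 60 (P, w=20) → cum 409
Optimal location: mile 24.

x = 24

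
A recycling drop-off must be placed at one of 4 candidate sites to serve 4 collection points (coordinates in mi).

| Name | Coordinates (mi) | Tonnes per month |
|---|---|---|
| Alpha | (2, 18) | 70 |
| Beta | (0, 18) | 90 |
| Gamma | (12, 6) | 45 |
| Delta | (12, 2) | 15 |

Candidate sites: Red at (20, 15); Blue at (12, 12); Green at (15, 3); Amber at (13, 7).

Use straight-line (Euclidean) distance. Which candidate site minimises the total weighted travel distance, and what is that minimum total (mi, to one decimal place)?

Total weighted distance at each candidate:
  Red (20, 15): total = 3868.4
  Blue (12, 12): total = 2443.8
  Green (15, 3): total = 3537.0
  Amber (13, 7): total = 2761.7
Minimum is at Blue with total 2443.8 mi.

Blue, total 2443.8 mi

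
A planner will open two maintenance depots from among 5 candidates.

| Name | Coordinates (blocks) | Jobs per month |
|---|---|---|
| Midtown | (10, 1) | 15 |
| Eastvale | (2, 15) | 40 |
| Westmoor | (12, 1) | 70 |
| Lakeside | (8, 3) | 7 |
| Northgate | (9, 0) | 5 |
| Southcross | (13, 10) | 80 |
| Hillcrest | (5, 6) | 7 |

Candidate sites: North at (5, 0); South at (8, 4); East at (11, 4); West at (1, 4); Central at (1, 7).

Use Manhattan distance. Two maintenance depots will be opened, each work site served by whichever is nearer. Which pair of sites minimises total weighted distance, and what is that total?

Evaluate every pair (each demand assigned to the nearer of the two):
  {East, Central}: total = 1433
  {East, West}: total = 1560
  {South, East}: total = 1727
  {North, East}: total = 1790
  {South, Central}: total = 1872
  {South, West}: total = 1992
  {North, South}: total = 2187
  {North, Central}: total = 2307
  {North, West}: total = 2674
  {West, Central}: total = 2871
Best pair: {East, Central} with total 1433.

{East, Central}, total 1433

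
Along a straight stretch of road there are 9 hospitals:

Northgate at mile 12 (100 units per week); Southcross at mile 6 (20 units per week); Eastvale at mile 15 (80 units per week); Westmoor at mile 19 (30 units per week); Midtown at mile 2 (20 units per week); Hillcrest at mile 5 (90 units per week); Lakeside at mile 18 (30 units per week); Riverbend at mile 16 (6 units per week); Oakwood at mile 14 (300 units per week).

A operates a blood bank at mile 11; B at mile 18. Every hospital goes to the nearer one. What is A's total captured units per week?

530

The indifferent point is the midpoint (11+18)/2 = 14.5; hospitals left of it (closer to A at 11) go to A, those right go to B.
  Midtown at 2 (w=20) → A
  Hillcrest at 5 (w=90) → A
  Southcross at 6 (w=20) → A
  Northgate at 12 (w=100) → A
  Oakwood at 14 (w=300) → A
  Eastvale at 15 (w=80) → B
  Riverbend at 16 (w=6) → B
  Lakeside at 18 (w=30) → B
  Westmoor at 19 (w=30) → B
A captures 530; B captures 146.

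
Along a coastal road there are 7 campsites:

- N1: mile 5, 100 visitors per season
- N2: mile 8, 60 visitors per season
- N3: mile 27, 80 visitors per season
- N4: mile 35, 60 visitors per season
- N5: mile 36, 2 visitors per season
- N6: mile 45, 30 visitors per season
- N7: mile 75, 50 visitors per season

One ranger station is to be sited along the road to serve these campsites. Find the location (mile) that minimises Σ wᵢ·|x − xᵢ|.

For a sum of weighted absolute distances on a line, the optimum is the weighted median (not the mean). Total weight W = 382; half-weight = 191.
Sort by position and accumulate weight:
  mile 5 (N1, w=100) → cum 100
  mile 8 (N2, w=60) → cum 160
  mile 27 (N3, w=80) → cum 240  ≥ 191 → median here
  mile 35 (N4, w=60) → cum 300
  mile 36 (N5, w=2) → cum 302
  mile 45 (N6, w=30) → cum 332
  mile 75 (N7, w=50) → cum 382
Optimal location: mile 27.

x = 27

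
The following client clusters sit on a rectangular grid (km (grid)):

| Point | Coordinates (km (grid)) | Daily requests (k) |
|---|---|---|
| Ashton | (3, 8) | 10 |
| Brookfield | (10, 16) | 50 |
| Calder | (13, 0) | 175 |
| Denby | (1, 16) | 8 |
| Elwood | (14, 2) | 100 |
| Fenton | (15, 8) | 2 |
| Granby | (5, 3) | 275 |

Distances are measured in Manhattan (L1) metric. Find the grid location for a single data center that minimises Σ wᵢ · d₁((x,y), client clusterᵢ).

(10, 3)

Manhattan distance separates: Σwᵢ(|x−xᵢ|+|y−yᵢ|) = Σwᵢ|x−xᵢ| + Σwᵢ|y−yᵢ|, so x and y are optimised independently as 1-D weighted medians.
Total weight W = 620; half = 310.
x-coordinate, sorted with cumulative weight:
  x=1 (Denby, w=8) cum 8
  x=3 (Ashton, w=10) cum 18
  x=5 (Granby, w=275) cum 293
  x=10 (Brookfield, w=50) cum 343  ← median
  x=13 (Calder, w=175) cum 518
  x=14 (Elwood, w=100) cum 618
  x=15 (Fenton, w=2) cum 620
⇒ x* = 10
y-coordinate, sorted with cumulative weight:
  y=0 (Calder, w=175) cum 175
  y=2 (Elwood, w=100) cum 275
  y=3 (Granby, w=275) cum 550  ← median
  y=8 (Ashton, w=10) cum 560
  y=8 (Fenton, w=2) cum 562
  y=16 (Brookfield, w=50) cum 612
  y=16 (Denby, w=8) cum 620
⇒ y* = 3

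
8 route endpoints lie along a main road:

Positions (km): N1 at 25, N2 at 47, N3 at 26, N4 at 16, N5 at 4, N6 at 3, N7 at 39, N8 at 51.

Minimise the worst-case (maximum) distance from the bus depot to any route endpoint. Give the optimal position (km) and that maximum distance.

The 1-center on a line is the midpoint of the two extreme points: leftmost at 3, rightmost at 51.
Optimal location = (3 + 51)/2 = 27; maximum distance = (51 − 3)/2 = 24.

location 27, max distance 24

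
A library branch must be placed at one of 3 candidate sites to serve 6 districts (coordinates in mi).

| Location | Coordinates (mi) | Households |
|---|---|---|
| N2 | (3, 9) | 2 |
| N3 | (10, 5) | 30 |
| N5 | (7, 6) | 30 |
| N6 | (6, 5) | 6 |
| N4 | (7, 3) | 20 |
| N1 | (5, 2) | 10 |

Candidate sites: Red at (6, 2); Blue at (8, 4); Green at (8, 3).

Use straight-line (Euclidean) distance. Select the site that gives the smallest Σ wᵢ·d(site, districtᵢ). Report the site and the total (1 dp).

Blue, total 226.1 mi

Total weighted distance at each candidate:
  Red (6, 2): total = 345.2
  Blue (8, 4): total = 226.1
  Green (8, 3): total = 263.9
Minimum is at Blue with total 226.1 mi.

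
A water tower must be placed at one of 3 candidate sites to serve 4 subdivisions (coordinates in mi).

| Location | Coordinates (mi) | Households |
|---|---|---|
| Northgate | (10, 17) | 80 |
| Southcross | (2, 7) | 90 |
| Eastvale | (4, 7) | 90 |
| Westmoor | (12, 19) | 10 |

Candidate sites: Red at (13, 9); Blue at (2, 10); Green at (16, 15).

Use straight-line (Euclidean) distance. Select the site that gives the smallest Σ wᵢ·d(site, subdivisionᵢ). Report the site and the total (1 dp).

Blue, total 1579.4 mi

Total weighted distance at each candidate:
  Red (13, 9): total = 2620.0
  Blue (2, 10): total = 1579.4
  Green (16, 15): total = 3311.7
Minimum is at Blue with total 1579.4 mi.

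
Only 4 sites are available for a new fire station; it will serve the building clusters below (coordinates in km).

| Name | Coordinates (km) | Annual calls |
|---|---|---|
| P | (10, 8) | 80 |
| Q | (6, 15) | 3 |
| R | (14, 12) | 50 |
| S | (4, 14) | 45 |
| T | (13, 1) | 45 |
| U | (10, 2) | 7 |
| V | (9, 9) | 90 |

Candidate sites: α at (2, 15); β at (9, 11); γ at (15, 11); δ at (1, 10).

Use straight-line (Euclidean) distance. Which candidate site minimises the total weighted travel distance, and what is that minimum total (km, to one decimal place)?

β, total 1513.4 km

Total weighted distance at each candidate:
  α (2, 15): total = 3319.3
  β (9, 11): total = 1513.4
  γ (15, 11): total = 2180.0
  δ (1, 10): total = 3126.3
Minimum is at β with total 1513.4 km.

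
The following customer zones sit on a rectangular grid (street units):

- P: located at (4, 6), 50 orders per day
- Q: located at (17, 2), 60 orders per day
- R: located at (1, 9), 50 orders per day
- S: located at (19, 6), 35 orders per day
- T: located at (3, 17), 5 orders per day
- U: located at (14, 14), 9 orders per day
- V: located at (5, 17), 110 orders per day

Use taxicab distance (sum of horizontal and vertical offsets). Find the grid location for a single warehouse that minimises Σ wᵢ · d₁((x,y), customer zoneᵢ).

(5, 9)

Manhattan distance separates: Σwᵢ(|x−xᵢ|+|y−yᵢ|) = Σwᵢ|x−xᵢ| + Σwᵢ|y−yᵢ|, so x and y are optimised independently as 1-D weighted medians.
Total weight W = 319; half = 159.5.
x-coordinate, sorted with cumulative weight:
  x=1 (R, w=50) cum 50
  x=3 (T, w=5) cum 55
  x=4 (P, w=50) cum 105
  x=5 (V, w=110) cum 215  ← median
  x=14 (U, w=9) cum 224
  x=17 (Q, w=60) cum 284
  x=19 (S, w=35) cum 319
⇒ x* = 5
y-coordinate, sorted with cumulative weight:
  y=2 (Q, w=60) cum 60
  y=6 (P, w=50) cum 110
  y=6 (S, w=35) cum 145
  y=9 (R, w=50) cum 195  ← median
  y=14 (U, w=9) cum 204
  y=17 (T, w=5) cum 209
  y=17 (V, w=110) cum 319
⇒ y* = 9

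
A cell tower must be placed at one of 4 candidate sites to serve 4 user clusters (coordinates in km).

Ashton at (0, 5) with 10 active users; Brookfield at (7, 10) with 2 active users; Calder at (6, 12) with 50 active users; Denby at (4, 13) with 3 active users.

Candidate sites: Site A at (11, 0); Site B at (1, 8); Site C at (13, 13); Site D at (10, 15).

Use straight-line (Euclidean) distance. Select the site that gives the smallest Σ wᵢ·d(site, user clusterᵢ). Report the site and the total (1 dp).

Total weighted distance at each candidate:
  Site A (11, 0): total = 836.7
  Site B (1, 8): total = 381.9
  Site C (13, 13): total = 546.6
  Site D (10, 15): total = 422.1
Minimum is at Site B with total 381.9 km.

Site B, total 381.9 km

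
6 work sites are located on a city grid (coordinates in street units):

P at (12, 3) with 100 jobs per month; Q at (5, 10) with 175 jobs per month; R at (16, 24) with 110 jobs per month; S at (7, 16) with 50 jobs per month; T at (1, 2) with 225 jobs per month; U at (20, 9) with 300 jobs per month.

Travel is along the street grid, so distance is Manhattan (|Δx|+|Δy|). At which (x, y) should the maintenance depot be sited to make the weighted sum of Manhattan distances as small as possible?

Manhattan distance separates: Σwᵢ(|x−xᵢ|+|y−yᵢ|) = Σwᵢ|x−xᵢ| + Σwᵢ|y−yᵢ|, so x and y are optimised independently as 1-D weighted medians.
Total weight W = 960; half = 480.
x-coordinate, sorted with cumulative weight:
  x=1 (T, w=225) cum 225
  x=5 (Q, w=175) cum 400
  x=7 (S, w=50) cum 450
  x=12 (P, w=100) cum 550  ← median
  x=16 (R, w=110) cum 660
  x=20 (U, w=300) cum 960
⇒ x* = 12
y-coordinate, sorted with cumulative weight:
  y=2 (T, w=225) cum 225
  y=3 (P, w=100) cum 325
  y=9 (U, w=300) cum 625  ← median
  y=10 (Q, w=175) cum 800
  y=16 (S, w=50) cum 850
  y=24 (R, w=110) cum 960
⇒ y* = 9

(12, 9)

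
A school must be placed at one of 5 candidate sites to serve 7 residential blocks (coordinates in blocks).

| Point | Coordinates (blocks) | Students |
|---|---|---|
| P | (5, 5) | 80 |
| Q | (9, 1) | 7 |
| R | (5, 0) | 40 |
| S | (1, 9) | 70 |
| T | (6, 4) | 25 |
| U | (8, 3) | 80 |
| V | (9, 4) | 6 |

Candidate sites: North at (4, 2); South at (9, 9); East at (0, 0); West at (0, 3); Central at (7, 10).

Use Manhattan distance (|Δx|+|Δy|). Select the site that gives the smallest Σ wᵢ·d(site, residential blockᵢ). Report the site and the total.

Total weighted distance at each candidate:
  North (4, 2): total = 1724
  South (9, 9): total = 2566
  East (0, 0): total = 2978
  West (0, 3): total = 2322
  Central (7, 10): total = 2470
Minimum is at North with total 1724 blocks.

North, total 1724 blocks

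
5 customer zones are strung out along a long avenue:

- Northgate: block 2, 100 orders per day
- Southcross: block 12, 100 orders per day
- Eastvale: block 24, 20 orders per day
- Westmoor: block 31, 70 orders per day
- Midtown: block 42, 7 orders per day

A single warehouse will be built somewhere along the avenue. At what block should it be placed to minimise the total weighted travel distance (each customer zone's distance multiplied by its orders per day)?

x = 12

For a sum of weighted absolute distances on a line, the optimum is the weighted median (not the mean). Total weight W = 297; half-weight = 148.5.
Sort by position and accumulate weight:
  block 2 (Northgate, w=100) → cum 100
  block 12 (Southcross, w=100) → cum 200  ≥ 148.5 → median here
  block 24 (Eastvale, w=20) → cum 220
  block 31 (Westmoor, w=70) → cum 290
  block 42 (Midtown, w=7) → cum 297
Optimal location: block 12.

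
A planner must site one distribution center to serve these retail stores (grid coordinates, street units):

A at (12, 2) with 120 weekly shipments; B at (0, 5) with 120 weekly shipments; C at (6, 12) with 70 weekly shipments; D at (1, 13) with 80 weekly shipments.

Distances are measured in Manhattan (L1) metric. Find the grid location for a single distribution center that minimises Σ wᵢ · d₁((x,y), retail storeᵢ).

(1, 5)

Manhattan distance separates: Σwᵢ(|x−xᵢ|+|y−yᵢ|) = Σwᵢ|x−xᵢ| + Σwᵢ|y−yᵢ|, so x and y are optimised independently as 1-D weighted medians.
Total weight W = 390; half = 195.
x-coordinate, sorted with cumulative weight:
  x=0 (B, w=120) cum 120
  x=1 (D, w=80) cum 200  ← median
  x=6 (C, w=70) cum 270
  x=12 (A, w=120) cum 390
⇒ x* = 1
y-coordinate, sorted with cumulative weight:
  y=2 (A, w=120) cum 120
  y=5 (B, w=120) cum 240  ← median
  y=12 (C, w=70) cum 310
  y=13 (D, w=80) cum 390
⇒ y* = 5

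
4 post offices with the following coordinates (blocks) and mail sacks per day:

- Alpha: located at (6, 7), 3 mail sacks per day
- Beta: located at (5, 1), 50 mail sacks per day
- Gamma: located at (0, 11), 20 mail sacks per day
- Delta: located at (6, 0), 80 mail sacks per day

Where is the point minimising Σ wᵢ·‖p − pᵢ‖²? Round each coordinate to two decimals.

(4.89, 1.90)

The minimiser of Σwᵢ‖p−pᵢ‖² is the weighted centroid p* = (Σwᵢpᵢ)/(Σwᵢ).
Σwᵢ = 153.
Σwᵢxᵢ = 3·6 + 50·5 + 20·0 + 80·6 = 748.
Σwᵢyᵢ = 3·7 + 50·1 + 20·11 + 80·0 = 291.
x* = 748/153 = 4.89, y* = 291/153 = 1.90.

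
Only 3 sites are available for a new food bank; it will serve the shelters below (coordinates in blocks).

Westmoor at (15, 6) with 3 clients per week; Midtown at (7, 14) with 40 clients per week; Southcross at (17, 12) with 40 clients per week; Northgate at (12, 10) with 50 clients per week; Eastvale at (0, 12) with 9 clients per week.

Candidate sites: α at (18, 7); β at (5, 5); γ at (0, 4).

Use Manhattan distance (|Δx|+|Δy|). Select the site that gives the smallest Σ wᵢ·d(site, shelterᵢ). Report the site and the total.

Total weighted distance at each candidate:
  α (18, 7): total = 1629
  β (5, 5): total = 1941
  γ (0, 4): total = 2703
Minimum is at α with total 1629 blocks.

α, total 1629 blocks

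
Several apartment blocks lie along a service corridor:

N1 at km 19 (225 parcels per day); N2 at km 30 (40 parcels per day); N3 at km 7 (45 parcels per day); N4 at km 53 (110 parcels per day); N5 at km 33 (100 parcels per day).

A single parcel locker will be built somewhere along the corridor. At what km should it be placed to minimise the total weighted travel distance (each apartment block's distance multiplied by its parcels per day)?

x = 19

For a sum of weighted absolute distances on a line, the optimum is the weighted median (not the mean). Total weight W = 520; half-weight = 260.
Sort by position and accumulate weight:
  km 7 (N3, w=45) → cum 45
  km 19 (N1, w=225) → cum 270  ≥ 260 → median here
  km 30 (N2, w=40) → cum 310
  km 33 (N5, w=100) → cum 410
  km 53 (N4, w=110) → cum 520
Optimal location: km 19.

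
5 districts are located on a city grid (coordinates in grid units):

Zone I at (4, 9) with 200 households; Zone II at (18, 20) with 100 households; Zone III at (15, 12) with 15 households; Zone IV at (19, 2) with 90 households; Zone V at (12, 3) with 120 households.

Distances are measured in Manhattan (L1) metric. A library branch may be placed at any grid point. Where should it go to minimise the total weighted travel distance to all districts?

(12, 9)

Manhattan distance separates: Σwᵢ(|x−xᵢ|+|y−yᵢ|) = Σwᵢ|x−xᵢ| + Σwᵢ|y−yᵢ|, so x and y are optimised independently as 1-D weighted medians.
Total weight W = 525; half = 262.5.
x-coordinate, sorted with cumulative weight:
  x=4 (Zone I, w=200) cum 200
  x=12 (Zone V, w=120) cum 320  ← median
  x=15 (Zone III, w=15) cum 335
  x=18 (Zone II, w=100) cum 435
  x=19 (Zone IV, w=90) cum 525
⇒ x* = 12
y-coordinate, sorted with cumulative weight:
  y=2 (Zone IV, w=90) cum 90
  y=3 (Zone V, w=120) cum 210
  y=9 (Zone I, w=200) cum 410  ← median
  y=12 (Zone III, w=15) cum 425
  y=20 (Zone II, w=100) cum 525
⇒ y* = 9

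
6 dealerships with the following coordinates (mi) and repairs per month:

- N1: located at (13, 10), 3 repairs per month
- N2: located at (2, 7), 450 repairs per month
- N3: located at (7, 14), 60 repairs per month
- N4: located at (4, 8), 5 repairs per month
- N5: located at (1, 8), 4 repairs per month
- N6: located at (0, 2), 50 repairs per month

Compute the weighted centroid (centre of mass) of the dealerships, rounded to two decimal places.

(2.42, 7.33)

The minimiser of Σwᵢ‖p−pᵢ‖² is the weighted centroid p* = (Σwᵢpᵢ)/(Σwᵢ).
Σwᵢ = 572.
Σwᵢxᵢ = 3·13 + 450·2 + 60·7 + 5·4 + 4·1 + 50·0 = 1383.
Σwᵢyᵢ = 3·10 + 450·7 + 60·14 + 5·8 + 4·8 + 50·2 = 4192.
x* = 1383/572 = 2.42, y* = 4192/572 = 7.33.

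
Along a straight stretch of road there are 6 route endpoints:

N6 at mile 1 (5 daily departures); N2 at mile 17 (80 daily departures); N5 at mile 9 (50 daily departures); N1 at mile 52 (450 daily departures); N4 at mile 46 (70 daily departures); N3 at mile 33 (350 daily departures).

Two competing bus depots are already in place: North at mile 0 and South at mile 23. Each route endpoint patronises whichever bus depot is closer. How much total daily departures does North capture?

55

The indifferent point is the midpoint (0+23)/2 = 11.5; route endpoints left of it (closer to North at 0) go to North, those right go to South.
  N6 at 1 (w=5) → North
  N5 at 9 (w=50) → North
  N2 at 17 (w=80) → South
  N3 at 33 (w=350) → South
  N4 at 46 (w=70) → South
  N1 at 52 (w=450) → South
North captures 55; South captures 950.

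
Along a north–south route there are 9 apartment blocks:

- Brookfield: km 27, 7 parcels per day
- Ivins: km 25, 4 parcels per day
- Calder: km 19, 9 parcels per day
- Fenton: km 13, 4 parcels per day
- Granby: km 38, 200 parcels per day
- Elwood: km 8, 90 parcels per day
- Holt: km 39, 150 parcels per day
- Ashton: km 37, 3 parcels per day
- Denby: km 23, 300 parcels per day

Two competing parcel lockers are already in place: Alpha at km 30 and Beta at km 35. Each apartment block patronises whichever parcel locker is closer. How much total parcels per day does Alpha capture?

414

The indifferent point is the midpoint (30+35)/2 = 32.5; apartment blocks left of it (closer to Alpha at 30) go to Alpha, those right go to Beta.
  Elwood at 8 (w=90) → Alpha
  Fenton at 13 (w=4) → Alpha
  Calder at 19 (w=9) → Alpha
  Denby at 23 (w=300) → Alpha
  Ivins at 25 (w=4) → Alpha
  Brookfield at 27 (w=7) → Alpha
  Ashton at 37 (w=3) → Beta
  Granby at 38 (w=200) → Beta
  Holt at 39 (w=150) → Beta
Alpha captures 414; Beta captures 353.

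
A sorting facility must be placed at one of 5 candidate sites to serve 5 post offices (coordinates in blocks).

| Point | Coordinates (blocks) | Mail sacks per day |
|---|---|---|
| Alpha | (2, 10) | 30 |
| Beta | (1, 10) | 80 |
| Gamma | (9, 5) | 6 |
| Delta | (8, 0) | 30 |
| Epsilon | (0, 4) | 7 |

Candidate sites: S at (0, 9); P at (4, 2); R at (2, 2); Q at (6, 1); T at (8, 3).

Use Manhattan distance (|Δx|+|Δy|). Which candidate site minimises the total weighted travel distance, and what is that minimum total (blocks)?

Total weighted distance at each candidate:
  S (0, 9): total = 873
  P (4, 2): total = 1450
  R (2, 2): total = 1288
  Q (6, 1): total = 1705
  T (8, 3): total = 1681
Minimum is at S with total 873 blocks.

S, total 873 blocks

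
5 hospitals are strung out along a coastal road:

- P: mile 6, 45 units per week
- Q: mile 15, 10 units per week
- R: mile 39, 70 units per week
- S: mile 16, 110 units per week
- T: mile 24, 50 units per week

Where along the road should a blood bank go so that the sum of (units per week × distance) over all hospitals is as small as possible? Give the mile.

x = 16

For a sum of weighted absolute distances on a line, the optimum is the weighted median (not the mean). Total weight W = 285; half-weight = 142.5.
Sort by position and accumulate weight:
  mile 6 (P, w=45) → cum 45
  mile 15 (Q, w=10) → cum 55
  mile 16 (S, w=110) → cum 165  ≥ 142.5 → median here
  mile 24 (T, w=50) → cum 215
  mile 39 (R, w=70) → cum 285
Optimal location: mile 16.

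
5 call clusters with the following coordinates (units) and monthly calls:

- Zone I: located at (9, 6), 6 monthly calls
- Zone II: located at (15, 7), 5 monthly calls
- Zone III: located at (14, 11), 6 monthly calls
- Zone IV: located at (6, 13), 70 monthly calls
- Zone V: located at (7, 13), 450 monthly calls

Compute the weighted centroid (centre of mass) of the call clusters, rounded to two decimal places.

(7.04, 12.84)

The minimiser of Σwᵢ‖p−pᵢ‖² is the weighted centroid p* = (Σwᵢpᵢ)/(Σwᵢ).
Σwᵢ = 537.
Σwᵢxᵢ = 6·9 + 5·15 + 6·14 + 70·6 + 450·7 = 3783.
Σwᵢyᵢ = 6·6 + 5·7 + 6·11 + 70·13 + 450·13 = 6897.
x* = 3783/537 = 7.04, y* = 6897/537 = 12.84.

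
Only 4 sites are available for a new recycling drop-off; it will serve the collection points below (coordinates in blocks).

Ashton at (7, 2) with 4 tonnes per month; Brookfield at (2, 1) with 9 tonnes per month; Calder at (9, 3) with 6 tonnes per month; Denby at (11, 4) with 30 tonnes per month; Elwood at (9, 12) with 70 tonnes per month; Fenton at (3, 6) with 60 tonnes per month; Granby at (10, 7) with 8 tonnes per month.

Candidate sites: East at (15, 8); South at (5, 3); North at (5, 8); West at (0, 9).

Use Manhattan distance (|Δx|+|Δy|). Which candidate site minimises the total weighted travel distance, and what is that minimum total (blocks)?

North, total 1324 blocks

Total weighted distance at each candidate:
  East (15, 8): total = 2130
  South (5, 3): total = 1573
  North (5, 8): total = 1324
  West (0, 9): total = 2012
Minimum is at North with total 1324 blocks.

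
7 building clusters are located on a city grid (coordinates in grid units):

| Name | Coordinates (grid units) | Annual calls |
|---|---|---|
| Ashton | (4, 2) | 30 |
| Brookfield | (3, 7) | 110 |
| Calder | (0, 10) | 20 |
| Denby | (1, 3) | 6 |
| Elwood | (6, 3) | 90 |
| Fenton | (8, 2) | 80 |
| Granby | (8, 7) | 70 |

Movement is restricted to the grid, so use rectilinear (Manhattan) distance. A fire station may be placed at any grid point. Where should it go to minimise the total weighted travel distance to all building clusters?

Manhattan distance separates: Σwᵢ(|x−xᵢ|+|y−yᵢ|) = Σwᵢ|x−xᵢ| + Σwᵢ|y−yᵢ|, so x and y are optimised independently as 1-D weighted medians.
Total weight W = 406; half = 203.
x-coordinate, sorted with cumulative weight:
  x=0 (Calder, w=20) cum 20
  x=1 (Denby, w=6) cum 26
  x=3 (Brookfield, w=110) cum 136
  x=4 (Ashton, w=30) cum 166
  x=6 (Elwood, w=90) cum 256  ← median
  x=8 (Fenton, w=80) cum 336
  x=8 (Granby, w=70) cum 406
⇒ x* = 6
y-coordinate, sorted with cumulative weight:
  y=2 (Ashton, w=30) cum 30
  y=2 (Fenton, w=80) cum 110
  y=3 (Denby, w=6) cum 116
  y=3 (Elwood, w=90) cum 206  ← median
  y=7 (Brookfield, w=110) cum 316
  y=7 (Granby, w=70) cum 386
  y=10 (Calder, w=20) cum 406
⇒ y* = 3

(6, 3)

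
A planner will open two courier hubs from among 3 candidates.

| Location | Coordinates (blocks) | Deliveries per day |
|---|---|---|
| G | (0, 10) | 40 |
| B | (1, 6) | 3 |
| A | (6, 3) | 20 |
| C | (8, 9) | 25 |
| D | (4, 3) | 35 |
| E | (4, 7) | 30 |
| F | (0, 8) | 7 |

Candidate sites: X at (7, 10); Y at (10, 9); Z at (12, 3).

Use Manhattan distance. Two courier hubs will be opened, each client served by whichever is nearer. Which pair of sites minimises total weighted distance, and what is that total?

Evaluate every pair (each demand assigned to the nearer of the two):
  {X, Z}: total = 1003
  {X, Y}: total = 1113
  {Y, Z}: total = 1243
Best pair: {X, Z} with total 1003.

{X, Z}, total 1003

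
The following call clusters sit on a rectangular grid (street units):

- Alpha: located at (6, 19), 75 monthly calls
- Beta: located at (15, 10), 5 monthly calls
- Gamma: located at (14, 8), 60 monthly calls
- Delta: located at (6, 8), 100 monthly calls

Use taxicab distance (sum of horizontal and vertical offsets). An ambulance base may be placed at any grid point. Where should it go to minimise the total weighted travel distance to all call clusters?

(6, 8)

Manhattan distance separates: Σwᵢ(|x−xᵢ|+|y−yᵢ|) = Σwᵢ|x−xᵢ| + Σwᵢ|y−yᵢ|, so x and y are optimised independently as 1-D weighted medians.
Total weight W = 240; half = 120.
x-coordinate, sorted with cumulative weight:
  x=6 (Alpha, w=75) cum 75
  x=6 (Delta, w=100) cum 175  ← median
  x=14 (Gamma, w=60) cum 235
  x=15 (Beta, w=5) cum 240
⇒ x* = 6
y-coordinate, sorted with cumulative weight:
  y=8 (Gamma, w=60) cum 60
  y=8 (Delta, w=100) cum 160  ← median
  y=10 (Beta, w=5) cum 165
  y=19 (Alpha, w=75) cum 240
⇒ y* = 8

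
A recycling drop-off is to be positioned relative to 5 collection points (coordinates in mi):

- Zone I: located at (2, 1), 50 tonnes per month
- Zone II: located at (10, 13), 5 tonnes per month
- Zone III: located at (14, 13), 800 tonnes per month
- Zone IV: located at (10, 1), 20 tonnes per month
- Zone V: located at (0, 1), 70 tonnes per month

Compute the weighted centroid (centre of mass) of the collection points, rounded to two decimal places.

(12.22, 11.22)

The minimiser of Σwᵢ‖p−pᵢ‖² is the weighted centroid p* = (Σwᵢpᵢ)/(Σwᵢ).
Σwᵢ = 945.
Σwᵢxᵢ = 50·2 + 5·10 + 800·14 + 20·10 + 70·0 = 11550.
Σwᵢyᵢ = 50·1 + 5·13 + 800·13 + 20·1 + 70·1 = 10605.
x* = 11550/945 = 12.22, y* = 10605/945 = 11.22.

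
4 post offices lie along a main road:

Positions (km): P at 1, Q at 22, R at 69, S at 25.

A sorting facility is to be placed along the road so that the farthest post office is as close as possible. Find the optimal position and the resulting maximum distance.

The 1-center on a line is the midpoint of the two extreme points: leftmost at 1, rightmost at 69.
Optimal location = (1 + 69)/2 = 35; maximum distance = (69 − 1)/2 = 34.

location 35, max distance 34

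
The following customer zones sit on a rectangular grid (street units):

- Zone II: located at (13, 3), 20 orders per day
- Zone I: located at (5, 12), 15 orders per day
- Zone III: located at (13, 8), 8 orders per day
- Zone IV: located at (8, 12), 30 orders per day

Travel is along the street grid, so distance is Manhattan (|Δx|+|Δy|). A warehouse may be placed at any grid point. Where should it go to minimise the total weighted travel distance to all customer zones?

Manhattan distance separates: Σwᵢ(|x−xᵢ|+|y−yᵢ|) = Σwᵢ|x−xᵢ| + Σwᵢ|y−yᵢ|, so x and y are optimised independently as 1-D weighted medians.
Total weight W = 73; half = 36.5.
x-coordinate, sorted with cumulative weight:
  x=5 (Zone I, w=15) cum 15
  x=8 (Zone IV, w=30) cum 45  ← median
  x=13 (Zone II, w=20) cum 65
  x=13 (Zone III, w=8) cum 73
⇒ x* = 8
y-coordinate, sorted with cumulative weight:
  y=3 (Zone II, w=20) cum 20
  y=8 (Zone III, w=8) cum 28
  y=12 (Zone I, w=15) cum 43  ← median
  y=12 (Zone IV, w=30) cum 73
⇒ y* = 12

(8, 12)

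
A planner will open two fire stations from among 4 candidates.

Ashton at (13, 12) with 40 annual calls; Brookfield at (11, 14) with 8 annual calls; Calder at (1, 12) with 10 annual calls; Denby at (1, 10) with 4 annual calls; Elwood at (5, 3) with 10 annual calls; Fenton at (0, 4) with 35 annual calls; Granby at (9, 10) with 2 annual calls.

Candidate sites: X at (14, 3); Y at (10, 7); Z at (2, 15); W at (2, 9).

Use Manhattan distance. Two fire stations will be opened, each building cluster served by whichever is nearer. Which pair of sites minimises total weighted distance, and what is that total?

{Y, W}, total 775

Evaluate every pair (each demand assigned to the nearer of the two):
  {Y, W}: total = 775
  {X, W}: total = 911
  {Y, Z}: total = 1001
  {Z, W}: total = 1039
  {X, Z}: total = 1113
  {X, Y}: total = 1125
Best pair: {Y, W} with total 775.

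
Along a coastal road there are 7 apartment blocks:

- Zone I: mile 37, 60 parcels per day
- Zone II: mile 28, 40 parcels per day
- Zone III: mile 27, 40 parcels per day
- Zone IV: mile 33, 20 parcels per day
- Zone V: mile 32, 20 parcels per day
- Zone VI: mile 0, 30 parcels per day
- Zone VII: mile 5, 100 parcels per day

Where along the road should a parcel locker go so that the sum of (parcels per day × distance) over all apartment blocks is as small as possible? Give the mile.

x = 27

For a sum of weighted absolute distances on a line, the optimum is the weighted median (not the mean). Total weight W = 310; half-weight = 155.
Sort by position and accumulate weight:
  mile 0 (Zone VI, w=30) → cum 30
  mile 5 (Zone VII, w=100) → cum 130
  mile 27 (Zone III, w=40) → cum 170  ≥ 155 → median here
  mile 28 (Zone II, w=40) → cum 210
  mile 32 (Zone V, w=20) → cum 230
  mile 33 (Zone IV, w=20) → cum 250
  mile 37 (Zone I, w=60) → cum 310
Optimal location: mile 27.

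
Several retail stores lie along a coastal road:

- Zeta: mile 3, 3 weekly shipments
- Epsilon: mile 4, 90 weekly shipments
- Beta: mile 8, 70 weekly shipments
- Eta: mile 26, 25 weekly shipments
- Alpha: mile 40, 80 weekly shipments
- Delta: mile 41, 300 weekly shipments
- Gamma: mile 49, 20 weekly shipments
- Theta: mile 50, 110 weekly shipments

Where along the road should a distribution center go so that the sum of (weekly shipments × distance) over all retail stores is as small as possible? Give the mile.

For a sum of weighted absolute distances on a line, the optimum is the weighted median (not the mean). Total weight W = 698; half-weight = 349.
Sort by position and accumulate weight:
  mile 3 (Zeta, w=3) → cum 3
  mile 4 (Epsilon, w=90) → cum 93
  mile 8 (Beta, w=70) → cum 163
  mile 26 (Eta, w=25) → cum 188
  mile 40 (Alpha, w=80) → cum 268
  mile 41 (Delta, w=300) → cum 568  ≥ 349 → median here
  mile 49 (Gamma, w=20) → cum 588
  mile 50 (Theta, w=110) → cum 698
Optimal location: mile 41.

x = 41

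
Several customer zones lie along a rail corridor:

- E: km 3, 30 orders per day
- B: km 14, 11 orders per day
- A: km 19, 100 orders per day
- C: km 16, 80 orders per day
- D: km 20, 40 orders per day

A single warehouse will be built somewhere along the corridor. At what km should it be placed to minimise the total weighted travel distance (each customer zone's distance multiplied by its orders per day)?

For a sum of weighted absolute distances on a line, the optimum is the weighted median (not the mean). Total weight W = 261; half-weight = 130.5.
Sort by position and accumulate weight:
  km 3 (E, w=30) → cum 30
  km 14 (B, w=11) → cum 41
  km 16 (C, w=80) → cum 121
  km 19 (A, w=100) → cum 221  ≥ 130.5 → median here
  km 20 (D, w=40) → cum 261
Optimal location: km 19.

x = 19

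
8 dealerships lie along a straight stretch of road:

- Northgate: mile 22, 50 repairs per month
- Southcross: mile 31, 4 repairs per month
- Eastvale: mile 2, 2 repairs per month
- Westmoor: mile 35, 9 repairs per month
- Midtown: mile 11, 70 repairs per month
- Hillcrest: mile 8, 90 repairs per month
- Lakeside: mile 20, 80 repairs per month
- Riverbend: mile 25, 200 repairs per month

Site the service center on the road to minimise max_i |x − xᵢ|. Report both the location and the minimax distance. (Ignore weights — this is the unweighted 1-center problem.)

location 18.5, max distance 16.5

The 1-center on a line is the midpoint of the two extreme points: leftmost at 2, rightmost at 35.
Optimal location = (2 + 35)/2 = 18.5; maximum distance = (35 − 2)/2 = 16.5.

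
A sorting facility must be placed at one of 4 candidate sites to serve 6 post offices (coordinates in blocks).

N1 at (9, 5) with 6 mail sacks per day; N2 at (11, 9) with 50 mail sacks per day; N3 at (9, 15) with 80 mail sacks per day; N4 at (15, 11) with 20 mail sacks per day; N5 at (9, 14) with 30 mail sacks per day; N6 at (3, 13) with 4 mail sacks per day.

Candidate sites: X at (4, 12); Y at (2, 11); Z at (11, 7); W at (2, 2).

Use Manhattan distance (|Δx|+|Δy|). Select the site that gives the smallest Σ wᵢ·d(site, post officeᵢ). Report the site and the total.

Total weighted distance at each candidate:
  X (4, 12): total = 1670
  Y (2, 11): total = 2080
  Z (11, 7): total = 1410
  W (2, 2): total = 3518
Minimum is at Z with total 1410 blocks.

Z, total 1410 blocks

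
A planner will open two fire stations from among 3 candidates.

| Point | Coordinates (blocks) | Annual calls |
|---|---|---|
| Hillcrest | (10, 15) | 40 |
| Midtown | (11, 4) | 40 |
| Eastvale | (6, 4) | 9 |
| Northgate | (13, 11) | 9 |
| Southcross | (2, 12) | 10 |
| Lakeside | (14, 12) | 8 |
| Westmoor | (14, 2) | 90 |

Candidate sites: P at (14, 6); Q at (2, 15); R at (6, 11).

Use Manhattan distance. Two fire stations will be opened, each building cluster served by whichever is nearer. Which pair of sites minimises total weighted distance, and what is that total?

Evaluate every pair (each demand assigned to the nearer of the two):
  {P, R}: total = 1095
  {P, Q}: total = 1102
  {Q, R}: total = 2558
Best pair: {P, R} with total 1095.

{P, R}, total 1095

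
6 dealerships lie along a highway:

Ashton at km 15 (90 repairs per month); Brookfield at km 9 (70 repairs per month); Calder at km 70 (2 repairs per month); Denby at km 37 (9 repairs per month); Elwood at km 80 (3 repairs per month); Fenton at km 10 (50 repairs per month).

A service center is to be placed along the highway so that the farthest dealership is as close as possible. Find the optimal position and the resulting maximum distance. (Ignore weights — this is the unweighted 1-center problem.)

location 44.5, max distance 35.5

The 1-center on a line is the midpoint of the two extreme points: leftmost at 9, rightmost at 80.
Optimal location = (9 + 80)/2 = 44.5; maximum distance = (80 − 9)/2 = 35.5.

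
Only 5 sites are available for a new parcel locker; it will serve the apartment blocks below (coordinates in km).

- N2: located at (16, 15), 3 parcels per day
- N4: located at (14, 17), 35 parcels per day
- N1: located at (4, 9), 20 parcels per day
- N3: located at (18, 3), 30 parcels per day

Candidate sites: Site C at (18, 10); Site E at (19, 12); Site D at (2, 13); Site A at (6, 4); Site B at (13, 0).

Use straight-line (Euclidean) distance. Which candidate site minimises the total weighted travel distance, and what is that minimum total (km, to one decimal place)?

Total weighted distance at each candidate:
  Site C (18, 10): total = 789.0
  Site E (19, 12): total = 837.8
  Site D (2, 13): total = 1140.6
  Site A (6, 4): total = 1047.8
  Site B (13, 0): total = 1071.4
Minimum is at Site C with total 789.0 km.

Site C, total 789.0 km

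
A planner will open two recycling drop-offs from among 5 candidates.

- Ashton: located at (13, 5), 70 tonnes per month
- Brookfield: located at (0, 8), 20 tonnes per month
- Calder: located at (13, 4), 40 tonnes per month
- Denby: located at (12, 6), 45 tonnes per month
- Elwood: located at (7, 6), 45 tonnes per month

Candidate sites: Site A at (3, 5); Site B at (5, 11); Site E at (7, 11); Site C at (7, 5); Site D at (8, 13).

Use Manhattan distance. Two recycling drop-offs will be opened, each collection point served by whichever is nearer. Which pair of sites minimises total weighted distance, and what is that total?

Evaluate every pair (each demand assigned to the nearer of the two):
  {Site A, Site C}: total = 1135
  {Site B, Site C}: total = 1175
  {Site E, Site C}: total = 1215
  {Site C, Site D}: total = 1215
  {Site A, Site B}: total = 1935
  {Site A, Site E}: total = 1935
  {Site A, Site D}: total = 1935
  {Site B, Site E}: total = 2195
  {Site E, Site D}: total = 2235
  {Site B, Site D}: total = 2440
Best pair: {Site A, Site C} with total 1135.

{Site A, Site C}, total 1135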